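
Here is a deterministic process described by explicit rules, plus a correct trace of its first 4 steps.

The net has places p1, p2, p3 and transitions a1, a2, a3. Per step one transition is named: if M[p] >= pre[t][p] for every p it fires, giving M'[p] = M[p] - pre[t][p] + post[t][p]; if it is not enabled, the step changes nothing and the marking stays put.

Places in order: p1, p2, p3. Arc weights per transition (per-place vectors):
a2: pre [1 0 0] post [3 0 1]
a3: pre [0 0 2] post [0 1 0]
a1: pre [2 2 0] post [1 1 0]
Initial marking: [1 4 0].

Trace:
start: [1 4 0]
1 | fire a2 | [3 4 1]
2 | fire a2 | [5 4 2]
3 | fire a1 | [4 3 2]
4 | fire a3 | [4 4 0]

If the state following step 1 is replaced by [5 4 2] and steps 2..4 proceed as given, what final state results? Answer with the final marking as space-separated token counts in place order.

6 4 1

state after step 1 := [5 4 2]
2 | fire a2 | [7 4 3]
3 | fire a1 | [6 3 3]
4 | fire a3 | [6 4 1]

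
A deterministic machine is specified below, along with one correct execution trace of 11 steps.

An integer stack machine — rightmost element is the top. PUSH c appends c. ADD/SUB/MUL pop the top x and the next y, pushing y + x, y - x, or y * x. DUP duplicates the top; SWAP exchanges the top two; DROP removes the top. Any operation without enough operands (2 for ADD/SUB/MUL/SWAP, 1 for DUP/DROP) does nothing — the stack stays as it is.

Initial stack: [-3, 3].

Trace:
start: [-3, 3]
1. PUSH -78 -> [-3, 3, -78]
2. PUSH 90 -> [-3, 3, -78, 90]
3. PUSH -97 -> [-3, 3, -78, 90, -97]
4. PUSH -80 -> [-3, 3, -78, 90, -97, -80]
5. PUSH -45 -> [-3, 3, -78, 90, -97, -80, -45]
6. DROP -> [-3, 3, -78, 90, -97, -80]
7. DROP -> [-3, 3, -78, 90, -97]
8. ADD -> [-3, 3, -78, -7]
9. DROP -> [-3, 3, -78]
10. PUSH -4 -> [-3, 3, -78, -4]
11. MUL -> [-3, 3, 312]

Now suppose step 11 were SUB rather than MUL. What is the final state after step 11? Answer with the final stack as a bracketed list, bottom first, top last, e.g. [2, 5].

(re-executing from step 11 with the substitution; state before step 11: [-3, 3, -78, -4])
11. SUB -> [-3, 3, -74]

[-3, 3, -74]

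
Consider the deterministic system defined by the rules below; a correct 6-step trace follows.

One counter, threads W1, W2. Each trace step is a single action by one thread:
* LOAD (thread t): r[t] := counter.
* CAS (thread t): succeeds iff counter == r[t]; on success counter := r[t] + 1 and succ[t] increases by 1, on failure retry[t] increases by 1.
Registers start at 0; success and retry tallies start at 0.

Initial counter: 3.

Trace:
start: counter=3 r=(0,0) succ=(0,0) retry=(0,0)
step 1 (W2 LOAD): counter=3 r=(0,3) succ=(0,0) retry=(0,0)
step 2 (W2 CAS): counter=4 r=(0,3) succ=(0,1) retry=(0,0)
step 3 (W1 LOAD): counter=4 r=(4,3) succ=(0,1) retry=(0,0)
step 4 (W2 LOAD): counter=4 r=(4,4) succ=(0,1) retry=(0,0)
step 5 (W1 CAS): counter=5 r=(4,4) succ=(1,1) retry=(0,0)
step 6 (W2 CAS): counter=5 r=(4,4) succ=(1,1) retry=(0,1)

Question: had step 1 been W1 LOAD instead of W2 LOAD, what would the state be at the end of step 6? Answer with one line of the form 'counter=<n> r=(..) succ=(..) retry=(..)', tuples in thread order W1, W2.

(re-executing from step 1 with the substitution; state before step 1: counter=3 r=(0,0) succ=(0,0) retry=(0,0))
step 1 (W1 LOAD): counter=3 r=(3,0) succ=(0,0) retry=(0,0)
step 2 (W2 CAS): counter=3 r=(3,0) succ=(0,0) retry=(0,1)
step 3 (W1 LOAD): counter=3 r=(3,0) succ=(0,0) retry=(0,1)
step 4 (W2 LOAD): counter=3 r=(3,3) succ=(0,0) retry=(0,1)
step 5 (W1 CAS): counter=4 r=(3,3) succ=(1,0) retry=(0,1)
step 6 (W2 CAS): counter=4 r=(3,3) succ=(1,0) retry=(0,2)

counter=4 r=(3,3) succ=(1,0) retry=(0,2)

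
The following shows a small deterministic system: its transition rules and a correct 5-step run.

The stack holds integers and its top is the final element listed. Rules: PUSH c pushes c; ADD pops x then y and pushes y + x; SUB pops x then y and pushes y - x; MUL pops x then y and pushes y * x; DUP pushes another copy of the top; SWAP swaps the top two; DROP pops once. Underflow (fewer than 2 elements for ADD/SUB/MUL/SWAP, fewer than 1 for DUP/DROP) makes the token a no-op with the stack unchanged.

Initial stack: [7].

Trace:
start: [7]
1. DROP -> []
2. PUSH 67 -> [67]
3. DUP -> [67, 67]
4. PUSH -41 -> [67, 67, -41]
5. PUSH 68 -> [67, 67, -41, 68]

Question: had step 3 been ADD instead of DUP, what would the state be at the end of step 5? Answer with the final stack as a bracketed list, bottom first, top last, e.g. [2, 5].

[67, -41, 68]

(re-executing from step 3 with the substitution; state before step 3: [67])
3. ADD -> [67]
4. PUSH -41 -> [67, -41]
5. PUSH 68 -> [67, -41, 68]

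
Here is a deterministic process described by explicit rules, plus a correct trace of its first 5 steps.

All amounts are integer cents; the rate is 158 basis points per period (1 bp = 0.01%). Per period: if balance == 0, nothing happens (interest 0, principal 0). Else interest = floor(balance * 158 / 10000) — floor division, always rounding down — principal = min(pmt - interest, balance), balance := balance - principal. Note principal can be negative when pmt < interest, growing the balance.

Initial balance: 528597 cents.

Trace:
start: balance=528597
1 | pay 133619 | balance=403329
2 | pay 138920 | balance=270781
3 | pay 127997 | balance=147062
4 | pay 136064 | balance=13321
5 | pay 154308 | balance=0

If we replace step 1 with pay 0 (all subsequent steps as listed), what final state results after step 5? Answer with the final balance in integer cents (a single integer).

(re-executing from step 1 with the substitution; state before step 1: balance=528597)
1 | pay 0 | balance=536948
2 | pay 138920 | balance=406511
3 | pay 127997 | balance=284936
4 | pay 136064 | balance=153373
5 | pay 154308 | balance=1488

1488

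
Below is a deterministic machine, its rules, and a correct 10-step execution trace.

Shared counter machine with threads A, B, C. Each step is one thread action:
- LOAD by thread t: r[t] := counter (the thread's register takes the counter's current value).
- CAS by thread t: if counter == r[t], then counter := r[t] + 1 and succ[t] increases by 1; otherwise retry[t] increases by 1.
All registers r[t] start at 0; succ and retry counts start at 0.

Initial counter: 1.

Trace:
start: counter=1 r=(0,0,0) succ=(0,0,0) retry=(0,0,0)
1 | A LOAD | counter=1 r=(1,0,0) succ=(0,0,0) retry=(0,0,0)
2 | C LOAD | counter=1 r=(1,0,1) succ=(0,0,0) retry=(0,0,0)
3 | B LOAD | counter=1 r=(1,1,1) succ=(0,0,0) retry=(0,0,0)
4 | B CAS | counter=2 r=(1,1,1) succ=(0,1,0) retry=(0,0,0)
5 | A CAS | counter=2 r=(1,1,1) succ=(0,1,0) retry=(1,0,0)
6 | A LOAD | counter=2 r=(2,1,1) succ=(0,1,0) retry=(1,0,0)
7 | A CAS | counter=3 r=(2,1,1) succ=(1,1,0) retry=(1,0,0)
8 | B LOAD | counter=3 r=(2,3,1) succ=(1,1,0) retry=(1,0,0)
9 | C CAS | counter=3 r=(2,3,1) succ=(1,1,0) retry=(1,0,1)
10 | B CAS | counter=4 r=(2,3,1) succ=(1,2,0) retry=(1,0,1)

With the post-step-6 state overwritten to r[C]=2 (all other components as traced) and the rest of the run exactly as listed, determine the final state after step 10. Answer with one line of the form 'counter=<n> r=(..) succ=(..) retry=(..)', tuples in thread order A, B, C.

counter=4 r=(2,3,2) succ=(1,2,0) retry=(1,0,1)

state after step 6 := counter=2 r=(2,1,2) succ=(0,1,0) retry=(1,0,0)
7 | A CAS | counter=3 r=(2,1,2) succ=(1,1,0) retry=(1,0,0)
8 | B LOAD | counter=3 r=(2,3,2) succ=(1,1,0) retry=(1,0,0)
9 | C CAS | counter=3 r=(2,3,2) succ=(1,1,0) retry=(1,0,1)
10 | B CAS | counter=4 r=(2,3,2) succ=(1,2,0) retry=(1,0,1)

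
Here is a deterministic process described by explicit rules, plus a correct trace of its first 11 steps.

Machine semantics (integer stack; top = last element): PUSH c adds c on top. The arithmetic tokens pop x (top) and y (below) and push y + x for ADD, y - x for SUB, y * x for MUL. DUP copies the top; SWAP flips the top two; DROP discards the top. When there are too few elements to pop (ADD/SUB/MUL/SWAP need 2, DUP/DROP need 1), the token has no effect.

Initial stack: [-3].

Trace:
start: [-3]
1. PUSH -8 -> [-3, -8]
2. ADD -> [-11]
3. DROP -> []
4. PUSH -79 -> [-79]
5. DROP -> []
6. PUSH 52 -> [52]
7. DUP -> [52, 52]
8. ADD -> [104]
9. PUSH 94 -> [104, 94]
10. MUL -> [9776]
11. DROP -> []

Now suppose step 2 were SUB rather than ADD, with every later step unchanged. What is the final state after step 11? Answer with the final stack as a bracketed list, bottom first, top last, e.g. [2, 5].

[]

(re-executing from step 2 with the substitution; state before step 2: [-3, -8])
2. SUB -> [5]
3. DROP -> []
4. PUSH -79 -> [-79]
5. DROP -> []
6. PUSH 52 -> [52]
7. DUP -> [52, 52]
8. ADD -> [104]
9. PUSH 94 -> [104, 94]
10. MUL -> [9776]
11. DROP -> []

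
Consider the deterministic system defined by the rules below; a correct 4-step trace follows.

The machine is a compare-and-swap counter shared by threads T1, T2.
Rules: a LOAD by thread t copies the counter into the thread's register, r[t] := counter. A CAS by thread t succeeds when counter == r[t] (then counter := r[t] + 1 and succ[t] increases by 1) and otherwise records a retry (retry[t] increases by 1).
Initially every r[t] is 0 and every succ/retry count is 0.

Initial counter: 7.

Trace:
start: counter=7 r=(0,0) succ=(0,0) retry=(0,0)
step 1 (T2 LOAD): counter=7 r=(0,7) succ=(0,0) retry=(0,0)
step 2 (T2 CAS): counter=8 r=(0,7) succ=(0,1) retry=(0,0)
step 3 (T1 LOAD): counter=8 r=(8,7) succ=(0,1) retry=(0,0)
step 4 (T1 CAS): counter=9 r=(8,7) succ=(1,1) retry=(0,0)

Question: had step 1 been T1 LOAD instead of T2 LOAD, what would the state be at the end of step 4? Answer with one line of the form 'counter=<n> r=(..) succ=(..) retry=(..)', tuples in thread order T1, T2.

counter=8 r=(7,0) succ=(1,0) retry=(0,1)

(re-executing from step 1 with the substitution; state before step 1: counter=7 r=(0,0) succ=(0,0) retry=(0,0))
step 1 (T1 LOAD): counter=7 r=(7,0) succ=(0,0) retry=(0,0)
step 2 (T2 CAS): counter=7 r=(7,0) succ=(0,0) retry=(0,1)
step 3 (T1 LOAD): counter=7 r=(7,0) succ=(0,0) retry=(0,1)
step 4 (T1 CAS): counter=8 r=(7,0) succ=(1,0) retry=(0,1)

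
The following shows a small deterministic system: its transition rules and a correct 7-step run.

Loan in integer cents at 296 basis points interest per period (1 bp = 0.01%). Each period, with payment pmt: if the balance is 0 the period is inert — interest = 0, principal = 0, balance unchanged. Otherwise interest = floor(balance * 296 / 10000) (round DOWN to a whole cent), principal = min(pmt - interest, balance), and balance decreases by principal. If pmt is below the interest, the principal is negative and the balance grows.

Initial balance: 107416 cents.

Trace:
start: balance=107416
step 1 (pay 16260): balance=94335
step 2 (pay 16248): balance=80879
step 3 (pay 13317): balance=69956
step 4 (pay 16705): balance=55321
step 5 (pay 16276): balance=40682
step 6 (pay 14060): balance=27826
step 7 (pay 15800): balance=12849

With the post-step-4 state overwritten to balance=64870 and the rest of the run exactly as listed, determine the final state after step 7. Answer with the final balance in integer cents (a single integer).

state after step 4 := balance=64870
step 5 (pay 16276): balance=50514
step 6 (pay 14060): balance=37949
step 7 (pay 15800): balance=23272

23272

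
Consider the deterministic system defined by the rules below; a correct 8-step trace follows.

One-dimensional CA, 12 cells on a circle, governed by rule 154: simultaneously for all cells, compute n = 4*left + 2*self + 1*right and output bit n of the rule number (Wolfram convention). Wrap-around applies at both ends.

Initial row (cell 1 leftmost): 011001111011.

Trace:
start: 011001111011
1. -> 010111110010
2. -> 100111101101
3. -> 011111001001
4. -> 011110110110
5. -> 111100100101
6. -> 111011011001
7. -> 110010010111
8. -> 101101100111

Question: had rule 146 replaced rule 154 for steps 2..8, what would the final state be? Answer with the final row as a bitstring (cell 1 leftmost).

(re-executing steps 2..8 under rule 146; state before step 2: 010111110010)
2. -> 100011101101
3. -> 010101000000
4. -> 100000100000
5. -> 010001010001
6. -> 001010001010
7. -> 010001010001
8. -> 001010001010

001010001010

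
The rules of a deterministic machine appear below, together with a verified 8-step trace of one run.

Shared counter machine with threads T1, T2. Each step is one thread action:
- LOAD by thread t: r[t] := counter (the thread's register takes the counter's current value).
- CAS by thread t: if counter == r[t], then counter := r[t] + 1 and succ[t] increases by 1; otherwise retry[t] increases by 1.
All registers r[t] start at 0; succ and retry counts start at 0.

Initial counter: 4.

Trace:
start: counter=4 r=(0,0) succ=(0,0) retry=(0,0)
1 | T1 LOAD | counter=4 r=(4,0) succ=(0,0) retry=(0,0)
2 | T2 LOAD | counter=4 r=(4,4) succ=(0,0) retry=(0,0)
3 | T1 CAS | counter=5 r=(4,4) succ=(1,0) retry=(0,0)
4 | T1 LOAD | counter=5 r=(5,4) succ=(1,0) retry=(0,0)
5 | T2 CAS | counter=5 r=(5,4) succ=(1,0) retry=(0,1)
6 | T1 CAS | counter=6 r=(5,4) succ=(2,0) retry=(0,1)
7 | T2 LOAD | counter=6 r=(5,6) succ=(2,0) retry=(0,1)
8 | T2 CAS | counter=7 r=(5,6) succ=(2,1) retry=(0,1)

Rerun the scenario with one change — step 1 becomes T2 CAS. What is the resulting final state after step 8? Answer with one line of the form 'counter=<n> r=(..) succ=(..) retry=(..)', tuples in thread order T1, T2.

(re-executing from step 1 with the substitution; state before step 1: counter=4 r=(0,0) succ=(0,0) retry=(0,0))
1 | T2 CAS | counter=4 r=(0,0) succ=(0,0) retry=(0,1)
2 | T2 LOAD | counter=4 r=(0,4) succ=(0,0) retry=(0,1)
3 | T1 CAS | counter=4 r=(0,4) succ=(0,0) retry=(1,1)
4 | T1 LOAD | counter=4 r=(4,4) succ=(0,0) retry=(1,1)
5 | T2 CAS | counter=5 r=(4,4) succ=(0,1) retry=(1,1)
6 | T1 CAS | counter=5 r=(4,4) succ=(0,1) retry=(2,1)
7 | T2 LOAD | counter=5 r=(4,5) succ=(0,1) retry=(2,1)
8 | T2 CAS | counter=6 r=(4,5) succ=(0,2) retry=(2,1)

counter=6 r=(4,5) succ=(0,2) retry=(2,1)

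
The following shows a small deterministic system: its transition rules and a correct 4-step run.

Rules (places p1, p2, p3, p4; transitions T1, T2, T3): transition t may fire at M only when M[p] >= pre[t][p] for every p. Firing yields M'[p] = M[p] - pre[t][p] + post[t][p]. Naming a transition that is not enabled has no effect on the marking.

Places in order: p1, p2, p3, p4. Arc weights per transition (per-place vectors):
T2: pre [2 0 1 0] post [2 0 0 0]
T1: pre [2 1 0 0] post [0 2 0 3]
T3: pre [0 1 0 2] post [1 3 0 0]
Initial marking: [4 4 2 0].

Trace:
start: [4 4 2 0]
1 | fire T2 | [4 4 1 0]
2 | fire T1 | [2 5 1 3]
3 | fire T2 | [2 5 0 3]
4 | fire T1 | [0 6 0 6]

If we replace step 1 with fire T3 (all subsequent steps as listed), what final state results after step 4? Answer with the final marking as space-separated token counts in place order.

(re-executing from step 1 with the substitution; state before step 1: [4 4 2 0])
1 | fire T3 | [4 4 2 0]
2 | fire T1 | [2 5 2 3]
3 | fire T2 | [2 5 1 3]
4 | fire T1 | [0 6 1 6]

0 6 1 6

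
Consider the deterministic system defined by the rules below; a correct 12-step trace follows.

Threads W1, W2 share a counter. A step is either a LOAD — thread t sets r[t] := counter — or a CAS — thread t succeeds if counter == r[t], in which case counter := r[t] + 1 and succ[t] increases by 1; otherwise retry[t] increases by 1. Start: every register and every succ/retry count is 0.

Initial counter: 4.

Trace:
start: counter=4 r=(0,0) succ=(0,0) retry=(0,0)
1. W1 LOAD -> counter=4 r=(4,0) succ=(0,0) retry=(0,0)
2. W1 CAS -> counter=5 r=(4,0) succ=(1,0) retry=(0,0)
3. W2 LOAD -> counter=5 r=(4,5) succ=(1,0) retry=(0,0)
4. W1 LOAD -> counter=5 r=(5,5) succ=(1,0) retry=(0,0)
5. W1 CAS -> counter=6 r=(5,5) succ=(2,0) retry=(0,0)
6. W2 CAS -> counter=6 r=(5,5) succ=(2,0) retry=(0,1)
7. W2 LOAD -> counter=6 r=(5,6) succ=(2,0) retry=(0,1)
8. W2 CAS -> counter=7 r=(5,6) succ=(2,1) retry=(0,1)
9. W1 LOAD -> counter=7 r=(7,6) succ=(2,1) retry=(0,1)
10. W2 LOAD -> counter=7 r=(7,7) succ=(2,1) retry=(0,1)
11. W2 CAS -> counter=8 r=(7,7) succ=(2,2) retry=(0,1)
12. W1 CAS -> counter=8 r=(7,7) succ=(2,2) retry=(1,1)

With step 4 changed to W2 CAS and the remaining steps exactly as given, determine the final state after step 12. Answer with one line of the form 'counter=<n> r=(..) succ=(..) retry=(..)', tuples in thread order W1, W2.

counter=8 r=(7,7) succ=(1,3) retry=(2,1)

(re-executing from step 4 with the substitution; state before step 4: counter=5 r=(4,5) succ=(1,0) retry=(0,0))
4. W2 CAS -> counter=6 r=(4,5) succ=(1,1) retry=(0,0)
5. W1 CAS -> counter=6 r=(4,5) succ=(1,1) retry=(1,0)
6. W2 CAS -> counter=6 r=(4,5) succ=(1,1) retry=(1,1)
7. W2 LOAD -> counter=6 r=(4,6) succ=(1,1) retry=(1,1)
8. W2 CAS -> counter=7 r=(4,6) succ=(1,2) retry=(1,1)
9. W1 LOAD -> counter=7 r=(7,6) succ=(1,2) retry=(1,1)
10. W2 LOAD -> counter=7 r=(7,7) succ=(1,2) retry=(1,1)
11. W2 CAS -> counter=8 r=(7,7) succ=(1,3) retry=(1,1)
12. W1 CAS -> counter=8 r=(7,7) succ=(1,3) retry=(2,1)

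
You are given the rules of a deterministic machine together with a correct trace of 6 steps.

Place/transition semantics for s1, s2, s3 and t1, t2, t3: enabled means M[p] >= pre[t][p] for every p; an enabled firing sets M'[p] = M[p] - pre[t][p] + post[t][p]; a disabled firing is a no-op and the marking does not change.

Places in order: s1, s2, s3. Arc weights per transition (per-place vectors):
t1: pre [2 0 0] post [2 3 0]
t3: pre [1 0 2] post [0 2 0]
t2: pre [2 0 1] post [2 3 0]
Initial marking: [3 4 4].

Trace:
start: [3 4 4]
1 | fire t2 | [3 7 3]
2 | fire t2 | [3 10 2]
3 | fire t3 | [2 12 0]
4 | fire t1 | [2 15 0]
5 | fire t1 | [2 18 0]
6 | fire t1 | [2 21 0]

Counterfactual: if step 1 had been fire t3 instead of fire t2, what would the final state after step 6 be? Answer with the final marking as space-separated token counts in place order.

2 18 1

(re-executing from step 1 with the substitution; state before step 1: [3 4 4])
1 | fire t3 | [2 6 2]
2 | fire t2 | [2 9 1]
3 | fire t3 | [2 9 1]
4 | fire t1 | [2 12 1]
5 | fire t1 | [2 15 1]
6 | fire t1 | [2 18 1]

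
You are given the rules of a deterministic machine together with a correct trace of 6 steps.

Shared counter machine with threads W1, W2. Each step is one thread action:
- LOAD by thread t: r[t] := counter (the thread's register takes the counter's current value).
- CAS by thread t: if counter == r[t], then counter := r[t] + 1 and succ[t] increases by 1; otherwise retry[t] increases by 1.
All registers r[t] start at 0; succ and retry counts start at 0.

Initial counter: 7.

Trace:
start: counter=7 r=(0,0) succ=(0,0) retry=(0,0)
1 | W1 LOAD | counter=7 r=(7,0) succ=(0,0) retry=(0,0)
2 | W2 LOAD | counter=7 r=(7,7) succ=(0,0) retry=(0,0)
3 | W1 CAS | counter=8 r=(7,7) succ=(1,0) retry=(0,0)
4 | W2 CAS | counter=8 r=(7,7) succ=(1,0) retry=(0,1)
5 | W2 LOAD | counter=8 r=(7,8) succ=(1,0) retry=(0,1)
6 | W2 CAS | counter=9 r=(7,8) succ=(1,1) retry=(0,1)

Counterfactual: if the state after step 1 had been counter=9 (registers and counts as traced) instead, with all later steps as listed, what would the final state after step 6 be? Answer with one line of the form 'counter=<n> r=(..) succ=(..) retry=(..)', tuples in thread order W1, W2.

counter=11 r=(7,10) succ=(0,2) retry=(1,0)

state after step 1 := counter=9 r=(7,0) succ=(0,0) retry=(0,0)
2 | W2 LOAD | counter=9 r=(7,9) succ=(0,0) retry=(0,0)
3 | W1 CAS | counter=9 r=(7,9) succ=(0,0) retry=(1,0)
4 | W2 CAS | counter=10 r=(7,9) succ=(0,1) retry=(1,0)
5 | W2 LOAD | counter=10 r=(7,10) succ=(0,1) retry=(1,0)
6 | W2 CAS | counter=11 r=(7,10) succ=(0,2) retry=(1,0)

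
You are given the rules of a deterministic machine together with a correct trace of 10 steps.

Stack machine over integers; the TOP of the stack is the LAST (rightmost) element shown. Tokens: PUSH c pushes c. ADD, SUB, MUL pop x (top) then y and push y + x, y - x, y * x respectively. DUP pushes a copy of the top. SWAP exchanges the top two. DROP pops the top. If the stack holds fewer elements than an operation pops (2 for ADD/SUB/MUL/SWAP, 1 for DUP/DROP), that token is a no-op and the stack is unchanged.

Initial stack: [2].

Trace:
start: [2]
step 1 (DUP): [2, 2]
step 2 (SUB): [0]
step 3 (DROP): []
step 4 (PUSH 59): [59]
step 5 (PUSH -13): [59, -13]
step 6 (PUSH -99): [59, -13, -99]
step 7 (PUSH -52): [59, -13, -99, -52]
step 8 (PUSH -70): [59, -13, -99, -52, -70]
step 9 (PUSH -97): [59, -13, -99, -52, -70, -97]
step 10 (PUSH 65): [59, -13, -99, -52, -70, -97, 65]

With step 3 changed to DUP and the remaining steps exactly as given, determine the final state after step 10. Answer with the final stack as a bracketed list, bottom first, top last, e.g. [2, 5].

[0, 0, 59, -13, -99, -52, -70, -97, 65]

(re-executing from step 3 with the substitution; state before step 3: [0])
step 3 (DUP): [0, 0]
step 4 (PUSH 59): [0, 0, 59]
step 5 (PUSH -13): [0, 0, 59, -13]
step 6 (PUSH -99): [0, 0, 59, -13, -99]
step 7 (PUSH -52): [0, 0, 59, -13, -99, -52]
step 8 (PUSH -70): [0, 0, 59, -13, -99, -52, -70]
step 9 (PUSH -97): [0, 0, 59, -13, -99, -52, -70, -97]
step 10 (PUSH 65): [0, 0, 59, -13, -99, -52, -70, -97, 65]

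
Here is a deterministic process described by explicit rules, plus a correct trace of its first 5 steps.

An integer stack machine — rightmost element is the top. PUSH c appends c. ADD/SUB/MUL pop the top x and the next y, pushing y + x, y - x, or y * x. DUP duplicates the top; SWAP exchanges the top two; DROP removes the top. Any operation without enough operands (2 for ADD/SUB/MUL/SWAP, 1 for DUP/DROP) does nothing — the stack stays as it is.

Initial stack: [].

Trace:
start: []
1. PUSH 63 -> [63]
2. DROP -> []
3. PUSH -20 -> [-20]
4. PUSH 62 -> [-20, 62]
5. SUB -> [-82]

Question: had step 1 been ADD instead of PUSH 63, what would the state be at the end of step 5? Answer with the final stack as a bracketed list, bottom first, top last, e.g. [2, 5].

(re-executing from step 1 with the substitution; state before step 1: [])
1. ADD -> []
2. DROP -> []
3. PUSH -20 -> [-20]
4. PUSH 62 -> [-20, 62]
5. SUB -> [-82]

[-82]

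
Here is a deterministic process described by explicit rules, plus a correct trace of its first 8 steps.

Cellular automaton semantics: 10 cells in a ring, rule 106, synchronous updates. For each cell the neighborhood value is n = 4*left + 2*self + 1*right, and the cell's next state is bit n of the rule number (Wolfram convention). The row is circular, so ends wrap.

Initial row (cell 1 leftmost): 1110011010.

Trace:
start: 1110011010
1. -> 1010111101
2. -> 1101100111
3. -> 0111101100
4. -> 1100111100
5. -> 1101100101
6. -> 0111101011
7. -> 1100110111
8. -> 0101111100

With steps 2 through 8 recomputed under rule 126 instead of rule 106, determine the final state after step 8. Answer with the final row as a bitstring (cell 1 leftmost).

1111100111

(re-executing steps 2..8 under rule 126; state before step 2: 1010111101)
2. -> 1111100111
3. -> 0000111100
4. -> 0001100110
5. -> 0011111111
6. -> 1110000001
7. -> 0011000011
8. -> 1111100111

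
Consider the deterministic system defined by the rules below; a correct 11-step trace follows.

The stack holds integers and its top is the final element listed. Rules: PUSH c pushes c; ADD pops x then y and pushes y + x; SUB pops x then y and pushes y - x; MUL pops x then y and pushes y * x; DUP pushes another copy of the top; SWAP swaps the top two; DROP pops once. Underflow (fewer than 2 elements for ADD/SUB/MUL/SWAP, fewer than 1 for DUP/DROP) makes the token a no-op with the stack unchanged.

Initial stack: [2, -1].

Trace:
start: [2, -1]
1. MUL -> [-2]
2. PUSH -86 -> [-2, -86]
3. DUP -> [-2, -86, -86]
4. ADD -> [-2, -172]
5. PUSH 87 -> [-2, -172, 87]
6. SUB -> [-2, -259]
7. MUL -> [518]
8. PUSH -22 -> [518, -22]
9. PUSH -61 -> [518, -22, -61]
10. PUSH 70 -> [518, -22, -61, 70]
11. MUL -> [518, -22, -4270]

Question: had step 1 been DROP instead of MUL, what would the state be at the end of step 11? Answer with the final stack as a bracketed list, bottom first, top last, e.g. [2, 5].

(re-executing from step 1 with the substitution; state before step 1: [2, -1])
1. DROP -> [2]
2. PUSH -86 -> [2, -86]
3. DUP -> [2, -86, -86]
4. ADD -> [2, -172]
5. PUSH 87 -> [2, -172, 87]
6. SUB -> [2, -259]
7. MUL -> [-518]
8. PUSH -22 -> [-518, -22]
9. PUSH -61 -> [-518, -22, -61]
10. PUSH 70 -> [-518, -22, -61, 70]
11. MUL -> [-518, -22, -4270]

[-518, -22, -4270]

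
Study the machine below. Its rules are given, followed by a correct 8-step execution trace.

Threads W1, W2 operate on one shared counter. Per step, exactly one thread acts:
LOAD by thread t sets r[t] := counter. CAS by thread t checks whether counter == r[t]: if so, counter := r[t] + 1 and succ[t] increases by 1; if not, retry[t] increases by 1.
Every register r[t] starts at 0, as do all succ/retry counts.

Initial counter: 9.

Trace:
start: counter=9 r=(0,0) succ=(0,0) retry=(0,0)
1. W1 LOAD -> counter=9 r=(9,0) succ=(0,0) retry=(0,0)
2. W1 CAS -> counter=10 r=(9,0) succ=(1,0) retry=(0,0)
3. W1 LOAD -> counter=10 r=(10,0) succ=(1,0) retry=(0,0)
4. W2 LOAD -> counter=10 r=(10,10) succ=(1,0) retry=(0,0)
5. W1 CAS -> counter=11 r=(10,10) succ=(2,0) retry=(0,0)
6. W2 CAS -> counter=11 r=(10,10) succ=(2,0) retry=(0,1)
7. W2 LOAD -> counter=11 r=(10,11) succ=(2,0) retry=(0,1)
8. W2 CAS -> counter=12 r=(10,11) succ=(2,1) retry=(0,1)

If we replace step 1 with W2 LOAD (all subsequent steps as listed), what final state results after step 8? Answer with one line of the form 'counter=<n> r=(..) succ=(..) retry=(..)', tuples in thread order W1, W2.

(re-executing from step 1 with the substitution; state before step 1: counter=9 r=(0,0) succ=(0,0) retry=(0,0))
1. W2 LOAD -> counter=9 r=(0,9) succ=(0,0) retry=(0,0)
2. W1 CAS -> counter=9 r=(0,9) succ=(0,0) retry=(1,0)
3. W1 LOAD -> counter=9 r=(9,9) succ=(0,0) retry=(1,0)
4. W2 LOAD -> counter=9 r=(9,9) succ=(0,0) retry=(1,0)
5. W1 CAS -> counter=10 r=(9,9) succ=(1,0) retry=(1,0)
6. W2 CAS -> counter=10 r=(9,9) succ=(1,0) retry=(1,1)
7. W2 LOAD -> counter=10 r=(9,10) succ=(1,0) retry=(1,1)
8. W2 CAS -> counter=11 r=(9,10) succ=(1,1) retry=(1,1)

counter=11 r=(9,10) succ=(1,1) retry=(1,1)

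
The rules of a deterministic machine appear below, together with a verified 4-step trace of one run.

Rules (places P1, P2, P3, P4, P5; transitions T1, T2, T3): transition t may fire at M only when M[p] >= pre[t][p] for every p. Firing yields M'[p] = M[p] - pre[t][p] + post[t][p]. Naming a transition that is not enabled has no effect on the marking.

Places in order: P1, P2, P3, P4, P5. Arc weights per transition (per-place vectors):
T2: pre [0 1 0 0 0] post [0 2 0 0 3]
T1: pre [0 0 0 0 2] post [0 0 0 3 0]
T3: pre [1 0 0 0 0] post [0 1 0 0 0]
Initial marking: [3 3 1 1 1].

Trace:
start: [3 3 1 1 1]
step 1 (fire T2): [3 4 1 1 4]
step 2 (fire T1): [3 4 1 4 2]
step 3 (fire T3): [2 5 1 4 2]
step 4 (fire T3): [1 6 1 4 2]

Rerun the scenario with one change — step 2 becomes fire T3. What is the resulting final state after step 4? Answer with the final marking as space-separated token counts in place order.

0 7 1 1 4

(re-executing from step 2 with the substitution; state before step 2: [3 4 1 1 4])
step 2 (fire T3): [2 5 1 1 4]
step 3 (fire T3): [1 6 1 1 4]
step 4 (fire T3): [0 7 1 1 4]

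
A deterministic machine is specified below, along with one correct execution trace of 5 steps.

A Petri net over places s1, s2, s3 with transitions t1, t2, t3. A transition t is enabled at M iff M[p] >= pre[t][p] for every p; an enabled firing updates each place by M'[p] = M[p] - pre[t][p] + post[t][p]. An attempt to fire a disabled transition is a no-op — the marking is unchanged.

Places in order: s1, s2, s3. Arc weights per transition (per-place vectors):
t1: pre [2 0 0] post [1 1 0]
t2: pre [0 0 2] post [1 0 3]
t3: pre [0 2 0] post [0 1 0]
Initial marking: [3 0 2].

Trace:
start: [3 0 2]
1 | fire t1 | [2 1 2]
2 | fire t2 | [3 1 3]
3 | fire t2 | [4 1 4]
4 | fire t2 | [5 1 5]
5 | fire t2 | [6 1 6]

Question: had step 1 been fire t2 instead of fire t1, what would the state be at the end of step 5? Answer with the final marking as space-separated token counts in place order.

8 0 7

(re-executing from step 1 with the substitution; state before step 1: [3 0 2])
1 | fire t2 | [4 0 3]
2 | fire t2 | [5 0 4]
3 | fire t2 | [6 0 5]
4 | fire t2 | [7 0 6]
5 | fire t2 | [8 0 7]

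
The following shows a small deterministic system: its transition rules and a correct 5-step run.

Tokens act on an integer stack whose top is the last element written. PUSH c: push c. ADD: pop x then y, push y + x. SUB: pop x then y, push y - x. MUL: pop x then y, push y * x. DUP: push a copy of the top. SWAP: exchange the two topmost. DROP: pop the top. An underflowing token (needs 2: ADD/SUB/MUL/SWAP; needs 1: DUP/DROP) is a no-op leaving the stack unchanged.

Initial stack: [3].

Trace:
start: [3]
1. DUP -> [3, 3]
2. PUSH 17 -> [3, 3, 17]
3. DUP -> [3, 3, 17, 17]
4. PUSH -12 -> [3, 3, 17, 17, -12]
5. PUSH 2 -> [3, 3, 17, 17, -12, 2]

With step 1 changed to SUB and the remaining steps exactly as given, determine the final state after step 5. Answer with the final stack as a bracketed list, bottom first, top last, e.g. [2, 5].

[3, 17, 17, -12, 2]

(re-executing from step 1 with the substitution; state before step 1: [3])
1. SUB -> [3]
2. PUSH 17 -> [3, 17]
3. DUP -> [3, 17, 17]
4. PUSH -12 -> [3, 17, 17, -12]
5. PUSH 2 -> [3, 17, 17, -12, 2]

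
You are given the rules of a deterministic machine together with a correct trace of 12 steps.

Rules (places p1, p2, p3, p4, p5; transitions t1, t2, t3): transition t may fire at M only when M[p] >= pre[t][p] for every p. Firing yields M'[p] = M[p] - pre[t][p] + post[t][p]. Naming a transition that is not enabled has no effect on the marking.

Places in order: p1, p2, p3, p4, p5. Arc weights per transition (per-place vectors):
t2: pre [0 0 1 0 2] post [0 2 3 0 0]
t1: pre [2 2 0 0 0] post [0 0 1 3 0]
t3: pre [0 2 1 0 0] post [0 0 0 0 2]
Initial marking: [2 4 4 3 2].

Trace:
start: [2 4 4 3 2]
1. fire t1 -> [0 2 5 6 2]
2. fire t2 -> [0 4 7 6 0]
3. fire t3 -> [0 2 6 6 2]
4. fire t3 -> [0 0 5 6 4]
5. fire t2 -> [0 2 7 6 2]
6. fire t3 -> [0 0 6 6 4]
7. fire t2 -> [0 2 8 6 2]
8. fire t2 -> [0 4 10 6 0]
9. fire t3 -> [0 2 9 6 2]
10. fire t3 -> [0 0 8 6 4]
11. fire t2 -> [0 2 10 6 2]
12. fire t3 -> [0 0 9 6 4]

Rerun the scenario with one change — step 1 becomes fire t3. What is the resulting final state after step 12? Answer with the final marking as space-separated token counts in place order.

2 0 7 3 6

(re-executing from step 1 with the substitution; state before step 1: [2 4 4 3 2])
1. fire t3 -> [2 2 3 3 4]
2. fire t2 -> [2 4 5 3 2]
3. fire t3 -> [2 2 4 3 4]
4. fire t3 -> [2 0 3 3 6]
5. fire t2 -> [2 2 5 3 4]
6. fire t3 -> [2 0 4 3 6]
7. fire t2 -> [2 2 6 3 4]
8. fire t2 -> [2 4 8 3 2]
9. fire t3 -> [2 2 7 3 4]
10. fire t3 -> [2 0 6 3 6]
11. fire t2 -> [2 2 8 3 4]
12. fire t3 -> [2 0 7 3 6]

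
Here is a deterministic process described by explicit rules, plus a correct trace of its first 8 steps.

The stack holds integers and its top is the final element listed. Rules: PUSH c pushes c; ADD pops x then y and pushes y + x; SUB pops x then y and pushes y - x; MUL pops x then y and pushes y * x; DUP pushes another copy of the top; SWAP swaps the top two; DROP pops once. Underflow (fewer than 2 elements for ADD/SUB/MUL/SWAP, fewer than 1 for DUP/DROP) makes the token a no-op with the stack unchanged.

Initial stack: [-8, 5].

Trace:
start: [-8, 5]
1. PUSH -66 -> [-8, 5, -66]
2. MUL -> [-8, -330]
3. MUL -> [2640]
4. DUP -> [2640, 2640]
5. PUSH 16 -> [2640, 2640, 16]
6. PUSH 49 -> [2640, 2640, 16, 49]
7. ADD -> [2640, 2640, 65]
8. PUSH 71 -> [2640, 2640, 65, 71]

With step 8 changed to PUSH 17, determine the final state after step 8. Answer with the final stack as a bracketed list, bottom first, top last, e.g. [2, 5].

(re-executing from step 8 with the substitution; state before step 8: [2640, 2640, 65])
8. PUSH 17 -> [2640, 2640, 65, 17]

[2640, 2640, 65, 17]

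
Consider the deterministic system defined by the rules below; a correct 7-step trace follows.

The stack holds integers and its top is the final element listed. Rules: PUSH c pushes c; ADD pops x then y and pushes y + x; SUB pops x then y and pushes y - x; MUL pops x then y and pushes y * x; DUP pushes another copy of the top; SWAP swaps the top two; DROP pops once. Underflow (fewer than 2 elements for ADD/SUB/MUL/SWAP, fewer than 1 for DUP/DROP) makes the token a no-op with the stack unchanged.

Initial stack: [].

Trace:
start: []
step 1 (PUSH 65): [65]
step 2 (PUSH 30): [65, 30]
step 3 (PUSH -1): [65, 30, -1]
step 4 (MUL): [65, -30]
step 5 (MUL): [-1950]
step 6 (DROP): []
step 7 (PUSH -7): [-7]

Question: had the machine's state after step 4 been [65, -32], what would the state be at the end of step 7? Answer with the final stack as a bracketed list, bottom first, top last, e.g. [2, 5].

state after step 4 := [65, -32]
step 5 (MUL): [-2080]
step 6 (DROP): []
step 7 (PUSH -7): [-7]

[-7]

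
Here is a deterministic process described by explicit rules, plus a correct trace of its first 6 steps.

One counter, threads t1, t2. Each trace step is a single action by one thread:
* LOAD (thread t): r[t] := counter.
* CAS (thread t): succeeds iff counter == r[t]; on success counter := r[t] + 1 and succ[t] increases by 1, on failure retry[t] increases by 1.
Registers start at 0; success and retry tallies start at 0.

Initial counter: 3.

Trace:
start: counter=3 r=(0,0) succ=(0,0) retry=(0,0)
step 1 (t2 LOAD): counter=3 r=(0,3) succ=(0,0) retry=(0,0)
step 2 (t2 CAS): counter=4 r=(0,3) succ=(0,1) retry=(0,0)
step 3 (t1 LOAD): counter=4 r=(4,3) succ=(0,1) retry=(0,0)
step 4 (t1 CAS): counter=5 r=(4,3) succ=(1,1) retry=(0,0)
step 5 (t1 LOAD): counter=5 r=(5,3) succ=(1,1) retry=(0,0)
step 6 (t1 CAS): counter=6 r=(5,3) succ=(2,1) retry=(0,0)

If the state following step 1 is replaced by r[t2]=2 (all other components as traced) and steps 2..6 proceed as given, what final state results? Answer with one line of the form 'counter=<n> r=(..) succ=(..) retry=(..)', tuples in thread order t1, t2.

counter=5 r=(4,2) succ=(2,0) retry=(0,1)

state after step 1 := counter=3 r=(0,2) succ=(0,0) retry=(0,0)
step 2 (t2 CAS): counter=3 r=(0,2) succ=(0,0) retry=(0,1)
step 3 (t1 LOAD): counter=3 r=(3,2) succ=(0,0) retry=(0,1)
step 4 (t1 CAS): counter=4 r=(3,2) succ=(1,0) retry=(0,1)
step 5 (t1 LOAD): counter=4 r=(4,2) succ=(1,0) retry=(0,1)
step 6 (t1 CAS): counter=5 r=(4,2) succ=(2,0) retry=(0,1)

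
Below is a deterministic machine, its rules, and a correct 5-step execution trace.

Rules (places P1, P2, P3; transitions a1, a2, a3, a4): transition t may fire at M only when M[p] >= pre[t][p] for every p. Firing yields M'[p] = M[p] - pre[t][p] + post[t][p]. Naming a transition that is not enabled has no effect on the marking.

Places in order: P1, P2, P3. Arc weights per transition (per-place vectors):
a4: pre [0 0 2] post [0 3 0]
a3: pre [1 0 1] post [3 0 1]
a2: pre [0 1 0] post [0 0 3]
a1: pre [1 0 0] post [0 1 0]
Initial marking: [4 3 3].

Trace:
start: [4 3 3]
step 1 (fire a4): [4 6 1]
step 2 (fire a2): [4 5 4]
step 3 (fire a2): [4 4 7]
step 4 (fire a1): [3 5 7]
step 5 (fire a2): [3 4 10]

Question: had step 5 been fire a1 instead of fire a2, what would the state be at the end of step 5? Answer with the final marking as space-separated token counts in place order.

2 6 7

(re-executing from step 5 with the substitution; state before step 5: [3 5 7])
step 5 (fire a1): [2 6 7]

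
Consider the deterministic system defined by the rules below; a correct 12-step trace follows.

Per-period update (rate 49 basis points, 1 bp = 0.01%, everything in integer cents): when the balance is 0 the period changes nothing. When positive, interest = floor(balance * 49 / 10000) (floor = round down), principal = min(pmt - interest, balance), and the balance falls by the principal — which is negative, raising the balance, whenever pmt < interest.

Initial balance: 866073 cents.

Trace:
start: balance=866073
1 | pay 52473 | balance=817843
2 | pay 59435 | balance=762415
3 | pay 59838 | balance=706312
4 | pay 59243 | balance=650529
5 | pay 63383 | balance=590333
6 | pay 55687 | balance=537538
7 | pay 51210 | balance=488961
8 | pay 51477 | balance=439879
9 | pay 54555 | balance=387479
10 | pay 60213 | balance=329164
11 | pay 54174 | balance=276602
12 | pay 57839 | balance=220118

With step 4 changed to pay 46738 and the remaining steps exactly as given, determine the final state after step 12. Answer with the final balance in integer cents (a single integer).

233123

(re-executing from step 4 with the substitution; state before step 4: balance=706312)
4 | pay 46738 | balance=663034
5 | pay 63383 | balance=602899
6 | pay 55687 | balance=550166
7 | pay 51210 | balance=501651
8 | pay 51477 | balance=452632
9 | pay 54555 | balance=400294
10 | pay 60213 | balance=342042
11 | pay 54174 | balance=289544
12 | pay 57839 | balance=233123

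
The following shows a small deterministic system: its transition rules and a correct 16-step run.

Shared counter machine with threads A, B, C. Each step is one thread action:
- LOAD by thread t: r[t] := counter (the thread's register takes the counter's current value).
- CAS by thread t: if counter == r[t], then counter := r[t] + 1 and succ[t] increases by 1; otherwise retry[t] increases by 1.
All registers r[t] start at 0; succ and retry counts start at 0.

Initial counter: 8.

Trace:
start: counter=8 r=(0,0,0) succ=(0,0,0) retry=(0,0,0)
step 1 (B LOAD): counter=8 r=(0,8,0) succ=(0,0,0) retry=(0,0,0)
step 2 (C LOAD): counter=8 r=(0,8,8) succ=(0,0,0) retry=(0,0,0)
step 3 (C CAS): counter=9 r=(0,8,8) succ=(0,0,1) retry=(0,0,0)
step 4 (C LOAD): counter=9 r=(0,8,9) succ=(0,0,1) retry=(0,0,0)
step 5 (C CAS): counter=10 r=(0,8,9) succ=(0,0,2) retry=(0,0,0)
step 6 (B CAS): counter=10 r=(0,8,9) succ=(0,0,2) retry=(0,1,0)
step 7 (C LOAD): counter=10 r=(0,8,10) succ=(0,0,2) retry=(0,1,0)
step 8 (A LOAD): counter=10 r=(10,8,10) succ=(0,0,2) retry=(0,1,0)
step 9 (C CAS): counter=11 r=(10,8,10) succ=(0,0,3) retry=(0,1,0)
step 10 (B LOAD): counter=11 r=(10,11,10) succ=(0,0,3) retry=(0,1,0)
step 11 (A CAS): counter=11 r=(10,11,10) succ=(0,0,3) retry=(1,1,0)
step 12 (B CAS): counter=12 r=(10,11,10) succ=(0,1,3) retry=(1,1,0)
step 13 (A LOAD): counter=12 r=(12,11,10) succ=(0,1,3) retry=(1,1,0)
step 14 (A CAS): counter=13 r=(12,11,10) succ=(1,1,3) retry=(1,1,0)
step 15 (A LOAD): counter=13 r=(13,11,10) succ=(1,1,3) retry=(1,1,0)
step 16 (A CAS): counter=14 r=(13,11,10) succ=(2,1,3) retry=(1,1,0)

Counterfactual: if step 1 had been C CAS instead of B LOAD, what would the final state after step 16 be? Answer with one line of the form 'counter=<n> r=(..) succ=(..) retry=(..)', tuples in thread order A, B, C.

(re-executing from step 1 with the substitution; state before step 1: counter=8 r=(0,0,0) succ=(0,0,0) retry=(0,0,0))
step 1 (C CAS): counter=8 r=(0,0,0) succ=(0,0,0) retry=(0,0,1)
step 2 (C LOAD): counter=8 r=(0,0,8) succ=(0,0,0) retry=(0,0,1)
step 3 (C CAS): counter=9 r=(0,0,8) succ=(0,0,1) retry=(0,0,1)
step 4 (C LOAD): counter=9 r=(0,0,9) succ=(0,0,1) retry=(0,0,1)
step 5 (C CAS): counter=10 r=(0,0,9) succ=(0,0,2) retry=(0,0,1)
step 6 (B CAS): counter=10 r=(0,0,9) succ=(0,0,2) retry=(0,1,1)
step 7 (C LOAD): counter=10 r=(0,0,10) succ=(0,0,2) retry=(0,1,1)
step 8 (A LOAD): counter=10 r=(10,0,10) succ=(0,0,2) retry=(0,1,1)
step 9 (C CAS): counter=11 r=(10,0,10) succ=(0,0,3) retry=(0,1,1)
step 10 (B LOAD): counter=11 r=(10,11,10) succ=(0,0,3) retry=(0,1,1)
step 11 (A CAS): counter=11 r=(10,11,10) succ=(0,0,3) retry=(1,1,1)
step 12 (B CAS): counter=12 r=(10,11,10) succ=(0,1,3) retry=(1,1,1)
step 13 (A LOAD): counter=12 r=(12,11,10) succ=(0,1,3) retry=(1,1,1)
step 14 (A CAS): counter=13 r=(12,11,10) succ=(1,1,3) retry=(1,1,1)
step 15 (A LOAD): counter=13 r=(13,11,10) succ=(1,1,3) retry=(1,1,1)
step 16 (A CAS): counter=14 r=(13,11,10) succ=(2,1,3) retry=(1,1,1)

counter=14 r=(13,11,10) succ=(2,1,3) retry=(1,1,1)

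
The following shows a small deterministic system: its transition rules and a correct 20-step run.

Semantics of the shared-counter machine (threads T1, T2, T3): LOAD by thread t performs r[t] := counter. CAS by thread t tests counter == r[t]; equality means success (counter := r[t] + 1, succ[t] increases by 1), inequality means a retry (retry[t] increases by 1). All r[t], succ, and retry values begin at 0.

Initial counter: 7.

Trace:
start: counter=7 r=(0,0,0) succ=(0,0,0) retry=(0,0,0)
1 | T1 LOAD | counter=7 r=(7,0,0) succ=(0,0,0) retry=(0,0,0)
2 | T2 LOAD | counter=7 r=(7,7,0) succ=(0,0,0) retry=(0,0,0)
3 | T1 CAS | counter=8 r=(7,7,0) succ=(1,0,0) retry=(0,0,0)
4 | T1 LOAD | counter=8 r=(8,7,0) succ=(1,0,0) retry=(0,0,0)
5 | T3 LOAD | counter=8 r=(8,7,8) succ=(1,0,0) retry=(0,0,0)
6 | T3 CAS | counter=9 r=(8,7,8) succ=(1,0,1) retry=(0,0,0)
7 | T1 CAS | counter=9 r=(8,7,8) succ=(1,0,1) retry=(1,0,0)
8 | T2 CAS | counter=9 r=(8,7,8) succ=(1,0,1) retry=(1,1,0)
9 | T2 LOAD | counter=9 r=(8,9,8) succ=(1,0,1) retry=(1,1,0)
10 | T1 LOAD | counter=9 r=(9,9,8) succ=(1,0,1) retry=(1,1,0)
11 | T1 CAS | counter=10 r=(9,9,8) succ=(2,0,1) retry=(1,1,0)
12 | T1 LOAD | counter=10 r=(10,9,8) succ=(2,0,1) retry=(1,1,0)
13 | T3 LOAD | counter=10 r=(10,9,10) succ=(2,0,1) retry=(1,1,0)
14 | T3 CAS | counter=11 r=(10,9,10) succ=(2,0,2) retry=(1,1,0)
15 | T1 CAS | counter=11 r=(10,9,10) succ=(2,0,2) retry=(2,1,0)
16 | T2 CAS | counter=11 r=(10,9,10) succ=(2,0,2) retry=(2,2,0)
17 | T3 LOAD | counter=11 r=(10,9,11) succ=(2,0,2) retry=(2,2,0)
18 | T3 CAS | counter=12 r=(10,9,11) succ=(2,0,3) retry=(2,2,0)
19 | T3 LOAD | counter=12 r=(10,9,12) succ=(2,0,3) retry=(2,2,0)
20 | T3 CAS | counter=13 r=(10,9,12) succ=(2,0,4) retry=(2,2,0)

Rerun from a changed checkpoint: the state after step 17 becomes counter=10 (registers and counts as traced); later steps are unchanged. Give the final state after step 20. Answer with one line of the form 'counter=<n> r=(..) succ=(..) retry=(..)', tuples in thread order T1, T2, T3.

state after step 17 := counter=10 r=(10,9,11) succ=(2,0,2) retry=(2,2,0)
18 | T3 CAS | counter=10 r=(10,9,11) succ=(2,0,2) retry=(2,2,1)
19 | T3 LOAD | counter=10 r=(10,9,10) succ=(2,0,2) retry=(2,2,1)
20 | T3 CAS | counter=11 r=(10,9,10) succ=(2,0,3) retry=(2,2,1)

counter=11 r=(10,9,10) succ=(2,0,3) retry=(2,2,1)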